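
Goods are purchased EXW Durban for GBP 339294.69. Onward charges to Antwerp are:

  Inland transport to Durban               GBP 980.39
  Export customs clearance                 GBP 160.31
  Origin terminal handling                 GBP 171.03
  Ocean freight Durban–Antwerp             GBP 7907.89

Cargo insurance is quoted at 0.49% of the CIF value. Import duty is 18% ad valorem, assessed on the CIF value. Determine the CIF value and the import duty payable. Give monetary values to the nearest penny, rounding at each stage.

CIF value: GBP 350230.44; import duty: GBP 63041.48

Let C be the CIF value. C = EXW price + pre-shipment costs + freight + 0.49% × C
C − 0.49% × C = 339294.69 + 980.39 + 160.31 + 171.03 + 7907.89
0.9951 × C = 348514.31
C = 348514.31 / 0.9951 = 350230.44
Insurance premium = 0.49% × 350230.44 = 1716.13
Import duty = 350230.44 × 18% = 63041.48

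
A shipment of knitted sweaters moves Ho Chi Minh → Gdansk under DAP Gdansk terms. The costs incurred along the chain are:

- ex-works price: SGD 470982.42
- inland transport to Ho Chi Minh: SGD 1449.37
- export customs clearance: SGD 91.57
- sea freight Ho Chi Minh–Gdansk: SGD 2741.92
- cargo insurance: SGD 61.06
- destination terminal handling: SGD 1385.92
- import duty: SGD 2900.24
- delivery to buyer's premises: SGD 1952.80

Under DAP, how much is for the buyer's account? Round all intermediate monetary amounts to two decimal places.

Buyer's account: SGD 2900.24

DAP: the seller bears all costs to the named destination except import duty and clearance.
Seller's account: goods 470982.42 + inland to port 1449.37 + export clearance 91.57 + freight 2741.92 + insurance 61.06 + destination terminal 1385.92 + delivery 1952.80 = 478665.06
Buyer's account: duty 2900.24 = 2900.24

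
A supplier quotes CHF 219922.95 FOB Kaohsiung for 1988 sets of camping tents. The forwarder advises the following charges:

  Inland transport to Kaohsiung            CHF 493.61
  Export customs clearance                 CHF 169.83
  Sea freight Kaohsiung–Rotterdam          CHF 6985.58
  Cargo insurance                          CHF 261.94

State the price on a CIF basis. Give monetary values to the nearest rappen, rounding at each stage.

CIF price: CHF 227170.47

Not relevant to the conversion: export clearance, inland to port — on the seller under both FOB and CIF; already in the FOB price and stays in the CIF price.
From FOB to CIF, the seller additionally bears: freight, insurance.
CIF price = 219922.95 + 6985.58 + 261.94 = 227170.47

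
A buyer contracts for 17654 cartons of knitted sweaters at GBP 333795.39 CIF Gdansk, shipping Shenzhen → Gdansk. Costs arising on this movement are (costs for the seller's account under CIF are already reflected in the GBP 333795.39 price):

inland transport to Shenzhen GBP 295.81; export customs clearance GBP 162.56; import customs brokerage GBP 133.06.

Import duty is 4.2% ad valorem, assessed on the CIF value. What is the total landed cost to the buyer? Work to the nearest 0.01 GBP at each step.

Total landed cost: GBP 347947.86

CIF: the seller pays costs through ocean freight and marine insurance to the destination port.
Already in the invoice (seller's account under CIF): inland to port, export clearance — exclude.
The CIF price already equals the CIF value: 333795.39
Import duty = 333795.39 × 4.2% = 14019.41
Buyer bears: brokerage 133.06 + duty 14019.41 = 14152.47
Landed cost = invoice 333795.39 + 14152.47 = 347947.86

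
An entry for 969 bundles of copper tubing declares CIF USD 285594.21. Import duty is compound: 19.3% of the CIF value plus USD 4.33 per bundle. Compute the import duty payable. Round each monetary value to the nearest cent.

Ad valorem component: 285594.21 × 19.3% = 55119.68
Specific component: 969 × 4.33 = 4195.77
Import duty = 55119.68 + 4195.77 = 59315.45

Import duty: USD 59315.45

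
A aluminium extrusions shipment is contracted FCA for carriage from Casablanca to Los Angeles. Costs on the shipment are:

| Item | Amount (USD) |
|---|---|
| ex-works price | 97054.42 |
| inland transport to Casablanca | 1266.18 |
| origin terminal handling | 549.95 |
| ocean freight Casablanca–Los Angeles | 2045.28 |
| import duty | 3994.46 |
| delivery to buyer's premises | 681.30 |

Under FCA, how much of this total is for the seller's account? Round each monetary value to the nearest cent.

Seller's account: USD 98320.60

FCA: the seller delivers export-cleared goods to the carrier; the buyer bears costs from that point.
Seller's account: goods 97054.42 + inland to port 1266.18 = 98320.60
Buyer's account: origin terminal 549.95 + freight 2045.28 + duty 3994.46 + delivery 681.30 = 7270.99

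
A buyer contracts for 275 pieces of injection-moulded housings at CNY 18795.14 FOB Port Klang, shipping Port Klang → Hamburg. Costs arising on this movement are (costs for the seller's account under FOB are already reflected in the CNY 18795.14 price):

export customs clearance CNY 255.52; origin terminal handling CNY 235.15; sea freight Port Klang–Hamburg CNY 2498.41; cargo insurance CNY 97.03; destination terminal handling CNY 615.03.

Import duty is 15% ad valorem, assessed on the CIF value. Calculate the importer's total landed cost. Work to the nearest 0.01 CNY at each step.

FOB: the seller bears costs until goods are on board at the origin port; the buyer bears freight, insurance and all costs thereafter.
Already in the invoice (seller's account under FOB): export clearance, origin terminal — exclude.
CIF value = FOB price + freight + insurance = 18795.14 + 2498.41 + 97.03 = 21390.58
Import duty = 21390.58 × 15% = 3208.59
Buyer bears: freight 2498.41 + insurance 97.03 + destination terminal 615.03 + duty 3208.59 = 6419.06
Landed cost = invoice 18795.14 + 6419.06 = 25214.20

Total landed cost: CNY 25214.20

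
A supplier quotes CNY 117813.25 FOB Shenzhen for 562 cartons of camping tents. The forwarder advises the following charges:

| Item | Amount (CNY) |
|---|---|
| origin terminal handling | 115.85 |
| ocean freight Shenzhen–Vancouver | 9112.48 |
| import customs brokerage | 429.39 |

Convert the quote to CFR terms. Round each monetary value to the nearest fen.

CFR price: CNY 126925.73

Not relevant to the conversion: origin terminal — on the seller under both FOB and CFR; already in the FOB price and stays in the CFR price. brokerage — on the buyer under both terms; not part of either seller's price.
From FOB to CFR, the seller additionally bears: freight.
CFR price = 117813.25 + 9112.48 = 126925.73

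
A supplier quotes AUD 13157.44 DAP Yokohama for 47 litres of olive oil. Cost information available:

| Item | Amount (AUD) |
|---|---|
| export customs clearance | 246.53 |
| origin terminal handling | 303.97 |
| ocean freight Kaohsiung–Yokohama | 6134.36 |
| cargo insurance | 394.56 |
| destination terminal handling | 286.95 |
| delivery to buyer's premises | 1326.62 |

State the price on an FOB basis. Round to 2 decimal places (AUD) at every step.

FOB price: AUD 5014.95

Not relevant to the conversion: export clearance, origin terminal — on the seller under both DAP and FOB; already in the DAP price and stays in the FOB price.
From DAP to FOB, the seller no longer bears: freight, insurance, destination terminal, delivery.
FOB price = 13157.44 − 6134.36 − 394.56 − 286.95 − 1326.62 = 5014.95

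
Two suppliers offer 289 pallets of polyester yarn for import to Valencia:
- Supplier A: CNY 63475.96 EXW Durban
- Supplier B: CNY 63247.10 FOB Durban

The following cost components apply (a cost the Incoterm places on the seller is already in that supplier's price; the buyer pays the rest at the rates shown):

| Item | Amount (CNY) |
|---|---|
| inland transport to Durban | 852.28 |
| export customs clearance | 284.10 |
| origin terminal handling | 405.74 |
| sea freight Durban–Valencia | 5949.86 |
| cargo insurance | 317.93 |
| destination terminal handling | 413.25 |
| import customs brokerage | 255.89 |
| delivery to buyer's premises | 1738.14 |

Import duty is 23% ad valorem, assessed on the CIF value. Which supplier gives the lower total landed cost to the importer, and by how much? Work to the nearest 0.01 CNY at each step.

Supplier B is cheaper by CNY 2178.31

Supplier A (EXW):
CIF value = EXW price + inland to port + export clearance + origin terminal + freight + insurance = 63475.96 + 852.28 + 284.10 + 405.74 + 5949.86 + 317.93 = 71285.87
Import duty = 71285.87 × 23% = 16395.75
Buyer bears (A): 852.28 + 284.10 + 405.74 + 5949.86 + 317.93 + 413.25 + 255.89 + 1738.14 = 10217.19
Landed cost (A) = invoice 63475.96 + 10217.19 + duty 16395.75 = 90088.90
Supplier B (FOB):
CIF value = FOB price + freight + insurance = 63247.10 + 5949.86 + 317.93 = 69514.89
Import duty = 69514.89 × 23% = 15988.42
Buyer bears (B): 5949.86 + 317.93 + 413.25 + 255.89 + 1738.14 = 8675.07
Landed cost (B) = invoice 63247.10 + 8675.07 + duty 15988.42 = 87910.59
Difference = |90088.90 − 87910.59| = 2178.31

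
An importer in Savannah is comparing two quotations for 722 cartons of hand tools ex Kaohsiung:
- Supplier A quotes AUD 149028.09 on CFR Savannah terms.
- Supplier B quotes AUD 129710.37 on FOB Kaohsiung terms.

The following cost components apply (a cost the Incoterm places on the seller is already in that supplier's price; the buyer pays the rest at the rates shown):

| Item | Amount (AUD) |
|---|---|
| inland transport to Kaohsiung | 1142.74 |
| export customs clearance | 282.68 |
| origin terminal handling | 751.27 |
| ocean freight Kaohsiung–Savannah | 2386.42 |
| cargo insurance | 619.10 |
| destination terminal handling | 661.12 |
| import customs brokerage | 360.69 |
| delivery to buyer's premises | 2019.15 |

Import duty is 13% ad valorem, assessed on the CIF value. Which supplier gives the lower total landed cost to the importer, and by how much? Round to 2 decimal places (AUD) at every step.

Supplier B is cheaper by AUD 19132.36

Supplier A (CFR):
CIF value = CFR price + insurance = 149028.09 + 619.10 = 149647.19
Import duty = 149647.19 × 13% = 19454.13
Buyer bears (A): 619.10 + 661.12 + 360.69 + 2019.15 = 3660.06
Landed cost (A) = invoice 149028.09 + 3660.06 + duty 19454.13 = 172142.28
Supplier B (FOB):
CIF value = FOB price + freight + insurance = 129710.37 + 2386.42 + 619.10 = 132715.89
Import duty = 132715.89 × 13% = 17253.07
Buyer bears (B): 2386.42 + 619.10 + 661.12 + 360.69 + 2019.15 = 6046.48
Landed cost (B) = invoice 129710.37 + 6046.48 + duty 17253.07 = 153009.92
Difference = |172142.28 − 153009.92| = 19132.36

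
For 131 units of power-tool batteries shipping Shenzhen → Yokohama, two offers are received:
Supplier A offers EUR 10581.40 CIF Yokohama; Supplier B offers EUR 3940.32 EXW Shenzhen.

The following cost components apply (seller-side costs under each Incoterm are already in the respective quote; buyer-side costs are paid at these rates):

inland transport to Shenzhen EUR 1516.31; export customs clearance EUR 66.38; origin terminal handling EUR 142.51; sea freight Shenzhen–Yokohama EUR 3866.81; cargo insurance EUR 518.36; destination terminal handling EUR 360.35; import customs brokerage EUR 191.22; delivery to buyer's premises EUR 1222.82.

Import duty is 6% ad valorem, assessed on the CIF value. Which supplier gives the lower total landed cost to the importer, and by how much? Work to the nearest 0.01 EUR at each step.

Supplier A (CIF):
The CIF price already equals the CIF value: 10581.40
Import duty = 10581.40 × 6% = 634.88
Buyer bears (A): 360.35 + 191.22 + 1222.82 = 1774.39
Landed cost (A) = invoice 10581.40 + 1774.39 + duty 634.88 = 12990.67
Supplier B (EXW):
CIF value = EXW price + inland to port + export clearance + origin terminal + freight + insurance = 3940.32 + 1516.31 + 66.38 + 142.51 + 3866.81 + 518.36 = 10050.69
Import duty = 10050.69 × 6% = 603.04
Buyer bears (B): 1516.31 + 66.38 + 142.51 + 3866.81 + 518.36 + 360.35 + 191.22 + 1222.82 = 7884.76
Landed cost (B) = invoice 3940.32 + 7884.76 + duty 603.04 = 12428.12
Difference = |12990.67 − 12428.12| = 562.55

Supplier B is cheaper by EUR 562.55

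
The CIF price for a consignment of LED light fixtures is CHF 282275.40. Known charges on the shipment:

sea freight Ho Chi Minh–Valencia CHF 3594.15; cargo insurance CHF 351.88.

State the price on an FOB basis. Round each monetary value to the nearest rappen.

From CIF to FOB, the seller no longer bears: freight, insurance.
FOB price = 282275.40 − 3594.15 − 351.88 = 278329.37

FOB price: CHF 278329.37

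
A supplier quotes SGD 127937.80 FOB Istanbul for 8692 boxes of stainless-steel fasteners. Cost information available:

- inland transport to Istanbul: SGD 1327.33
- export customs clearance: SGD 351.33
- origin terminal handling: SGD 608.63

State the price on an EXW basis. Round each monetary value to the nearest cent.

EXW price: SGD 125650.51

From FOB to EXW, the seller no longer bears: inland to port, export clearance, origin terminal.
EXW price = 127937.80 − 1327.33 − 351.33 − 608.63 = 125650.51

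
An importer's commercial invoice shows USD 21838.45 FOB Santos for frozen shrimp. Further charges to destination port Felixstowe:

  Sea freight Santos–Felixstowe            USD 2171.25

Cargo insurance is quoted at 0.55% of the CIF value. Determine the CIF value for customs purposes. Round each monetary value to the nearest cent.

Let C be the CIF value. C = FOB price + freight + 0.55% × C
C − 0.55% × C = 21838.45 + 2171.25
0.9945 × C = 24009.70
C = 24009.70 / 0.9945 = 24142.48
Insurance premium = 0.55% × 24142.48 = 132.78

CIF value: USD 24142.48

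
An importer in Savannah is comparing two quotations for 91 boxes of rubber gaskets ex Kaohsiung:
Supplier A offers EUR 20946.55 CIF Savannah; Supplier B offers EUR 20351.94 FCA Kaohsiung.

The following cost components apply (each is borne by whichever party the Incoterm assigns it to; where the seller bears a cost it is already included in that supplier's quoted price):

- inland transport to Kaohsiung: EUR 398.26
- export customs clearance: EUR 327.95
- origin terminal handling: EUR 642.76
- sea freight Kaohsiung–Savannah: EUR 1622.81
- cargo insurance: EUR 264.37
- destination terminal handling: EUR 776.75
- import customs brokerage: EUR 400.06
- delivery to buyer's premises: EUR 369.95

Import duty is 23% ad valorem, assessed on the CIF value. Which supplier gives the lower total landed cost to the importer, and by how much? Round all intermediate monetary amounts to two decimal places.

Supplier A is cheaper by EUR 2380.45

Supplier A (CIF):
The CIF price already equals the CIF value: 20946.55
Import duty = 20946.55 × 23% = 4817.71
Buyer bears (A): 776.75 + 400.06 + 369.95 = 1546.76
Landed cost (A) = invoice 20946.55 + 1546.76 + duty 4817.71 = 27311.02
Supplier B (FCA):
CIF value = FCA price + origin terminal + freight + insurance = 20351.94 + 642.76 + 1622.81 + 264.37 = 22881.88
Import duty = 22881.88 × 23% = 5262.83
Buyer bears (B): 642.76 + 1622.81 + 264.37 + 776.75 + 400.06 + 369.95 = 4076.70
Landed cost (B) = invoice 20351.94 + 4076.70 + duty 5262.83 = 29691.47
Difference = |27311.02 − 29691.47| = 2380.45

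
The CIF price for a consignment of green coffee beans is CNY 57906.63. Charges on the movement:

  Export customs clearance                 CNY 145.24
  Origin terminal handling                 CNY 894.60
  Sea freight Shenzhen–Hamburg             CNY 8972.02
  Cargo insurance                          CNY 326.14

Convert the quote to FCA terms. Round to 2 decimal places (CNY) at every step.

FCA price: CNY 47713.87

Not relevant to the conversion: export clearance — on the seller under both CIF and FCA; already in the CIF price and stays in the FCA price.
From CIF to FCA, the seller no longer bears: origin terminal, freight, insurance.
FCA price = 57906.63 − 894.60 − 8972.02 − 326.14 = 47713.87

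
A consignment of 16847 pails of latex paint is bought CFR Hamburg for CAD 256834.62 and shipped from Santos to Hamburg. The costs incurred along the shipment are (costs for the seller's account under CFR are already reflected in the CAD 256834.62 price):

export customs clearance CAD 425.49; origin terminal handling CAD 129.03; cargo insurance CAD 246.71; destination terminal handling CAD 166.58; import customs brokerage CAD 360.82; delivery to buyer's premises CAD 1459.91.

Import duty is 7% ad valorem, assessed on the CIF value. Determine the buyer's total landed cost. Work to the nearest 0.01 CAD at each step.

CFR: the seller pays costs through ocean freight to the destination port, but not insurance.
Already in the invoice (seller's account under CFR): export clearance, origin terminal — exclude.
CIF value = CFR price + insurance = 256834.62 + 246.71 = 257081.33
Import duty = 257081.33 × 7% = 17995.69
Buyer bears: insurance 246.71 + destination terminal 166.58 + brokerage 360.82 + delivery 1459.91 + duty 17995.69 = 20229.71
Landed cost = invoice 256834.62 + 20229.71 = 277064.33

Total landed cost: CAD 277064.33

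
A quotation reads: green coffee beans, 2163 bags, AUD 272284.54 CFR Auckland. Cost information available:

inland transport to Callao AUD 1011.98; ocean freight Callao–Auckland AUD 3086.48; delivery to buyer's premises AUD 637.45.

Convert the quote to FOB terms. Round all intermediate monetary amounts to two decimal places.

Not relevant to the conversion: inland to port — on the seller under both CFR and FOB; already in the CFR price and stays in the FOB price. delivery — on the buyer under both terms; not part of either seller's price.
From CFR to FOB, the seller no longer bears: freight.
FOB price = 272284.54 − 3086.48 = 269198.06

FOB price: AUD 269198.06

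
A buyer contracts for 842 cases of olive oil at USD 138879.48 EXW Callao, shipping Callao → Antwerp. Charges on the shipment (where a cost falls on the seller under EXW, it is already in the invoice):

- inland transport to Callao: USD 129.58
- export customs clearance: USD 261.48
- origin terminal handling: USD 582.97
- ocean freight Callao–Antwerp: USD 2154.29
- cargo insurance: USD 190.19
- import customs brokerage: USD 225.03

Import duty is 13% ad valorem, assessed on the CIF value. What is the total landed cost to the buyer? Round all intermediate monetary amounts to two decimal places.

EXW: the seller makes goods available at their premises; the buyer bears all onward costs.
CIF value = EXW price + inland to port + export clearance + origin terminal + freight + insurance = 138879.48 + 129.58 + 261.48 + 582.97 + 2154.29 + 190.19 = 142197.99
Import duty = 142197.99 × 13% = 18485.74
Buyer bears: inland to port 129.58 + export clearance 261.48 + origin terminal 582.97 + freight 2154.29 + insurance 190.19 + brokerage 225.03 + duty 18485.74 = 22029.28
Landed cost = invoice 138879.48 + 22029.28 = 160908.76

Total landed cost: USD 160908.76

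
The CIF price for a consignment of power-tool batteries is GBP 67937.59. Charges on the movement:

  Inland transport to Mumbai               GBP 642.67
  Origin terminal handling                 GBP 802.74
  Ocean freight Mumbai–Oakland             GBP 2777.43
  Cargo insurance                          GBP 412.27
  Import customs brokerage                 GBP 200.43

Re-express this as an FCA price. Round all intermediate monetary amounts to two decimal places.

FCA price: GBP 63945.15

Not relevant to the conversion: inland to port — on the seller under both CIF and FCA; already in the CIF price and stays in the FCA price. brokerage — on the buyer under both terms; not part of either seller's price.
From CIF to FCA, the seller no longer bears: origin terminal, freight, insurance.
FCA price = 67937.59 − 802.74 − 2777.43 − 412.27 = 63945.15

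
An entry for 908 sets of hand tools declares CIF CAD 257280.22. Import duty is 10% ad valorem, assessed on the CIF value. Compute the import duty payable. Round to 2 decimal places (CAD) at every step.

Import duty: CAD 25728.02

Import duty = 257280.22 × 10% = 25728.02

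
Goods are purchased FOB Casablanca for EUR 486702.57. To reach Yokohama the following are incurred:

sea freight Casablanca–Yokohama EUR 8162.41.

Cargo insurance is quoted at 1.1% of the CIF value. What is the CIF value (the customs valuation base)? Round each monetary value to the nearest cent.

CIF value: EUR 500369.04

Let C be the CIF value. C = FOB price + freight + 1.1% × C
C − 1.1% × C = 486702.57 + 8162.41
0.989 × C = 494864.98
C = 494864.98 / 0.989 = 500369.04
Insurance premium = 1.1% × 500369.04 = 5504.06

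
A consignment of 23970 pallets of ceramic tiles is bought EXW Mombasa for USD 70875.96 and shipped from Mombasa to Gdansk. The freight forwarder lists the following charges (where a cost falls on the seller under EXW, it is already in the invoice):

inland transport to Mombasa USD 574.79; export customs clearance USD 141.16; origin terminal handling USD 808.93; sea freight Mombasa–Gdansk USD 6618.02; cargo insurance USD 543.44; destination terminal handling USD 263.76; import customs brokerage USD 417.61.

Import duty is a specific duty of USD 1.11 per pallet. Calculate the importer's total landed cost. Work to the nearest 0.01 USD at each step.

Total landed cost: USD 106850.37

EXW: the seller makes goods available at their premises; the buyer bears all onward costs.
CIF value = EXW price + inland to port + export clearance + origin terminal + freight + insurance = 70875.96 + 574.79 + 141.16 + 808.93 + 6618.02 + 543.44 = 79562.30
Import duty = 23970 × 1.11 = 26606.70
Buyer bears: inland to port 574.79 + export clearance 141.16 + origin terminal 808.93 + freight 6618.02 + insurance 543.44 + destination terminal 263.76 + brokerage 417.61 + duty 26606.70 = 35974.41
Landed cost = invoice 70875.96 + 35974.41 = 106850.37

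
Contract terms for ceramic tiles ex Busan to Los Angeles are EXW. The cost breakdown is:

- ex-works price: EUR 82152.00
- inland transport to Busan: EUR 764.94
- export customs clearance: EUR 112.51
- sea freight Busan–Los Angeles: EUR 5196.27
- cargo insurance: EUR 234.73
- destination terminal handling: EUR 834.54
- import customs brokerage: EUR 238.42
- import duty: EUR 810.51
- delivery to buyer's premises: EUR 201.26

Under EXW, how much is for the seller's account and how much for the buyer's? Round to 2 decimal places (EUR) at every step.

EXW: the seller makes goods available at their premises; the buyer bears all onward costs.
Seller's account: goods 82152.00 = 82152.00
Buyer's account: inland to port 764.94 + export clearance 112.51 + freight 5196.27 + insurance 234.73 + destination terminal 834.54 + brokerage 238.42 + duty 810.51 + delivery 201.26 = 8393.18

Seller: EUR 82152.00; buyer: EUR 8393.18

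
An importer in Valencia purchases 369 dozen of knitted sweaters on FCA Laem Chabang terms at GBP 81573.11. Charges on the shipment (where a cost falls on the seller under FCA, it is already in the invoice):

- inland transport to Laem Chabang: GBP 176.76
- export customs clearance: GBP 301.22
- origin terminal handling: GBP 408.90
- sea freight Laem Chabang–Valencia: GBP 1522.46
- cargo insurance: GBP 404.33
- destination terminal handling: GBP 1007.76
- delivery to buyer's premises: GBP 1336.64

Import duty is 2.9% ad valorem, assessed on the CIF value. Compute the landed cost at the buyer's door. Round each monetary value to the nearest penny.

Total landed cost: GBP 88686.56

FCA: the seller delivers export-cleared goods to the carrier; the buyer bears costs from that point.
Already in the invoice (seller's account under FCA): inland to port, export clearance — exclude.
CIF value = FCA price + origin terminal + freight + insurance = 81573.11 + 408.90 + 1522.46 + 404.33 = 83908.80
Import duty = 83908.80 × 2.9% = 2433.36
Buyer bears: origin terminal 408.90 + freight 1522.46 + insurance 404.33 + destination terminal 1007.76 + delivery 1336.64 + duty 2433.36 = 7113.45
Landed cost = invoice 81573.11 + 7113.45 = 88686.56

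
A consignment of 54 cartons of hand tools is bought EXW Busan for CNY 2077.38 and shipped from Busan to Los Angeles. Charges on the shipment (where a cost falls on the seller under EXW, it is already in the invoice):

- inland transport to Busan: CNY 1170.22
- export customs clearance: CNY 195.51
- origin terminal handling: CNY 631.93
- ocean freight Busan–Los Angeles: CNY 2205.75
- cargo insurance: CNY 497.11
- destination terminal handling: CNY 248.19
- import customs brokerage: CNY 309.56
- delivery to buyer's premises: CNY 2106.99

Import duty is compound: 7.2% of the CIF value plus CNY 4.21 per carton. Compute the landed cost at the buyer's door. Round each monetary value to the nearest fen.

Total landed cost: CNY 10157.99

EXW: the seller makes goods available at their premises; the buyer bears all onward costs.
CIF value = EXW price + inland to port + export clearance + origin terminal + freight + insurance = 2077.38 + 1170.22 + 195.51 + 631.93 + 2205.75 + 497.11 = 6777.90
Ad valorem component: 6777.90 × 7.2% = 488.01
Specific component: 54 × 4.21 = 227.34
Import duty = 488.01 + 227.34 = 715.35
Buyer bears: inland to port 1170.22 + export clearance 195.51 + origin terminal 631.93 + freight 2205.75 + insurance 497.11 + destination terminal 248.19 + brokerage 309.56 + delivery 2106.99 + duty 715.35 = 8080.61
Landed cost = invoice 2077.38 + 8080.61 = 10157.99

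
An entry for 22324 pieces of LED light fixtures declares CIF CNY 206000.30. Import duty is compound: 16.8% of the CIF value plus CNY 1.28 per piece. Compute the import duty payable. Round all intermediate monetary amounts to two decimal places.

Import duty: CNY 63182.77

Ad valorem component: 206000.30 × 16.8% = 34608.05
Specific component: 22324 × 1.28 = 28574.72
Import duty = 34608.05 + 28574.72 = 63182.77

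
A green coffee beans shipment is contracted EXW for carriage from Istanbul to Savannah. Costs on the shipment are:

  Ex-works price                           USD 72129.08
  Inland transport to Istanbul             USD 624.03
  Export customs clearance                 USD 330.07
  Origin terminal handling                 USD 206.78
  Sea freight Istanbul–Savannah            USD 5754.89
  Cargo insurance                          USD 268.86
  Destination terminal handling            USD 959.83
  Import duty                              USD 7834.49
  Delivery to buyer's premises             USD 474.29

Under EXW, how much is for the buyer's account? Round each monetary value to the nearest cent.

EXW: the seller makes goods available at their premises; the buyer bears all onward costs.
Seller's account: goods 72129.08 = 72129.08
Buyer's account: inland to port 624.03 + export clearance 330.07 + origin terminal 206.78 + freight 5754.89 + insurance 268.86 + destination terminal 959.83 + duty 7834.49 + delivery 474.29 = 16453.24

Buyer's account: USD 16453.24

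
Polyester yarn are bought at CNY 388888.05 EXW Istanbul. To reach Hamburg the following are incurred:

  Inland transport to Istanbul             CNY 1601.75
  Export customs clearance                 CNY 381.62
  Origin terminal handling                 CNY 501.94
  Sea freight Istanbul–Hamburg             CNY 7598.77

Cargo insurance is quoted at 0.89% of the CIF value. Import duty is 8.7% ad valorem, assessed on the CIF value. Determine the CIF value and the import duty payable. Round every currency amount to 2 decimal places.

Let C be the CIF value. C = EXW price + pre-shipment costs + freight + 0.89% × C
C − 0.89% × C = 388888.05 + 1601.75 + 381.62 + 501.94 + 7598.77
0.9911 × C = 398972.13
C = 398972.13 / 0.9911 = 402554.87
Insurance premium = 0.89% × 402554.87 = 3582.74
Import duty = 402554.87 × 8.7% = 35022.27

CIF value: CNY 402554.87; import duty: CNY 35022.27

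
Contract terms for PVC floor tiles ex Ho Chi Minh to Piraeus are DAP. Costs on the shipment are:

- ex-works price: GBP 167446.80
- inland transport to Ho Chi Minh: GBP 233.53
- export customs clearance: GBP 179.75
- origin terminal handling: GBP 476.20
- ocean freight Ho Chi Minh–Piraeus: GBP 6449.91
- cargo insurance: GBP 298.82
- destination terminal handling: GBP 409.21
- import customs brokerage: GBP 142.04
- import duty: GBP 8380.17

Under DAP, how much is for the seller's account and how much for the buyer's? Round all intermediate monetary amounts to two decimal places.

DAP: the seller bears all costs to the named destination except import duty and clearance.
Seller's account: goods 167446.80 + inland to port 233.53 + export clearance 179.75 + origin terminal 476.20 + freight 6449.91 + insurance 298.82 + destination terminal 409.21 = 175494.22
Buyer's account: brokerage 142.04 + duty 8380.17 = 8522.21

Seller: GBP 175494.22; buyer: GBP 8522.21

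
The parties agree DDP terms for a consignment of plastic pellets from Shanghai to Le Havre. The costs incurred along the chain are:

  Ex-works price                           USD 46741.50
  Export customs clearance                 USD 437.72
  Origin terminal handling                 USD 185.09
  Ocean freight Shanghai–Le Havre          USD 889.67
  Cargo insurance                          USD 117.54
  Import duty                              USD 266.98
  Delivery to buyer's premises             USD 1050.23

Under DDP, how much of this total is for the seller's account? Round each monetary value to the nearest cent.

DDP: the seller bears all costs including import duty.
Seller's account: goods 46741.50 + export clearance 437.72 + origin terminal 185.09 + freight 889.67 + insurance 117.54 + duty 266.98 + delivery 1050.23 = 49688.73
Buyer's account: 0.00

Seller's account: USD 49688.73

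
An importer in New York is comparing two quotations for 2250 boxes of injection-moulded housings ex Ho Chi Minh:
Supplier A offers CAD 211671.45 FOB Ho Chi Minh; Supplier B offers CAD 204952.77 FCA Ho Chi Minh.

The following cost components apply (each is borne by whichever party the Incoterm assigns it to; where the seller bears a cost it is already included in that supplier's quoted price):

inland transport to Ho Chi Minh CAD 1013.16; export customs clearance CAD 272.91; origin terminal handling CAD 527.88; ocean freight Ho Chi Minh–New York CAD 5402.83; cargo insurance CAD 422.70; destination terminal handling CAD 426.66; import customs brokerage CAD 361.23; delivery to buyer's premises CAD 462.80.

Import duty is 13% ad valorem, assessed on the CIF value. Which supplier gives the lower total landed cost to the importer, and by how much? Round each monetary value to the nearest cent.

Supplier B is cheaper by CAD 6995.61

Supplier A (FOB):
CIF value = FOB price + freight + insurance = 211671.45 + 5402.83 + 422.70 = 217496.98
Import duty = 217496.98 × 13% = 28274.61
Buyer bears (A): 5402.83 + 422.70 + 426.66 + 361.23 + 462.80 = 7076.22
Landed cost (A) = invoice 211671.45 + 7076.22 + duty 28274.61 = 247022.28
Supplier B (FCA):
CIF value = FCA price + origin terminal + freight + insurance = 204952.77 + 527.88 + 5402.83 + 422.70 = 211306.18
Import duty = 211306.18 × 13% = 27469.80
Buyer bears (B): 527.88 + 5402.83 + 422.70 + 426.66 + 361.23 + 462.80 = 7604.10
Landed cost (B) = invoice 204952.77 + 7604.10 + duty 27469.80 = 240026.67
Difference = |247022.28 − 240026.67| = 6995.61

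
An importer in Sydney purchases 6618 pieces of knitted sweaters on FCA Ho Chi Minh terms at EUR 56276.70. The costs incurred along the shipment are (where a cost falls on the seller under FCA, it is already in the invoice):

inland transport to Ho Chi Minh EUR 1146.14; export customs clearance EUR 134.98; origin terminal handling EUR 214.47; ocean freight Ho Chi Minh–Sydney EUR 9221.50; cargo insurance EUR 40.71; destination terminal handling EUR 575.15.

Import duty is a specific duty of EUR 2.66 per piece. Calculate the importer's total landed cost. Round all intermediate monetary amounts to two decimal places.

FCA: the seller delivers export-cleared goods to the carrier; the buyer bears costs from that point.
Already in the invoice (seller's account under FCA): inland to port, export clearance — exclude.
CIF value = FCA price + origin terminal + freight + insurance = 56276.70 + 214.47 + 9221.50 + 40.71 = 65753.38
Import duty = 6618 × 2.66 = 17603.88
Buyer bears: origin terminal 214.47 + freight 9221.50 + insurance 40.71 + destination terminal 575.15 + duty 17603.88 = 27655.71
Landed cost = invoice 56276.70 + 27655.71 = 83932.41

Total landed cost: EUR 83932.41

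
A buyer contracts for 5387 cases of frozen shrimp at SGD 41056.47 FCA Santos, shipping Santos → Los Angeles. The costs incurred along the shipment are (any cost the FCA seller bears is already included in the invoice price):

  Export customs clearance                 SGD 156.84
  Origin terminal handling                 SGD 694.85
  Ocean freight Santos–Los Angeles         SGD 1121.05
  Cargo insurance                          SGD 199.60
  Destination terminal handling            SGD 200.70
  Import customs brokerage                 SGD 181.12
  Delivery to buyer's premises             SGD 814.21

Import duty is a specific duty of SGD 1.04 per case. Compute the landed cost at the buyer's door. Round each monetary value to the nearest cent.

FCA: the seller delivers export-cleared goods to the carrier; the buyer bears costs from that point.
Already in the invoice (seller's account under FCA): export clearance — exclude.
CIF value = FCA price + origin terminal + freight + insurance = 41056.47 + 694.85 + 1121.05 + 199.60 = 43071.97
Import duty = 5387 × 1.04 = 5602.48
Buyer bears: origin terminal 694.85 + freight 1121.05 + insurance 199.60 + destination terminal 200.70 + brokerage 181.12 + delivery 814.21 + duty 5602.48 = 8814.01
Landed cost = invoice 41056.47 + 8814.01 = 49870.48

Total landed cost: SGD 49870.48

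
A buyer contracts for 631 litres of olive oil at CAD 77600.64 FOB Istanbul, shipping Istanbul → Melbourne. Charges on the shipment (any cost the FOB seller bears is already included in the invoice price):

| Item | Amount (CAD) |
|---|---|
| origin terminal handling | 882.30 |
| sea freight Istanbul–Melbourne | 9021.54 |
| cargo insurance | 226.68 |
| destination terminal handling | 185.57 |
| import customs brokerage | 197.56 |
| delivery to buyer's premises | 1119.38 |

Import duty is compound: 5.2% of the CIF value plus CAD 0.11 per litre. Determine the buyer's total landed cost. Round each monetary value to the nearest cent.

Total landed cost: CAD 92936.92

FOB: the seller bears costs until goods are on board at the origin port; the buyer bears freight, insurance and all costs thereafter.
Already in the invoice (seller's account under FOB): origin terminal — exclude.
CIF value = FOB price + freight + insurance = 77600.64 + 9021.54 + 226.68 = 86848.86
Ad valorem component: 86848.86 × 5.2% = 4516.14
Specific component: 631 × 0.11 = 69.41
Import duty = 4516.14 + 69.41 = 4585.55
Buyer bears: freight 9021.54 + insurance 226.68 + destination terminal 185.57 + brokerage 197.56 + delivery 1119.38 + duty 4585.55 = 15336.28
Landed cost = invoice 77600.64 + 15336.28 = 92936.92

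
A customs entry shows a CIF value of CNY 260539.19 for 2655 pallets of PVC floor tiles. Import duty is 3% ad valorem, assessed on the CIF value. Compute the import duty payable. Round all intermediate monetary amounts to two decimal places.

Import duty: CNY 7816.18

Import duty = 260539.19 × 3% = 7816.18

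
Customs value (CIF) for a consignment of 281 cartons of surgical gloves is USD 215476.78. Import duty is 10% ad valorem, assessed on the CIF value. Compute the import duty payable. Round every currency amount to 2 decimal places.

Import duty: USD 21547.68

Import duty = 215476.78 × 10% = 21547.68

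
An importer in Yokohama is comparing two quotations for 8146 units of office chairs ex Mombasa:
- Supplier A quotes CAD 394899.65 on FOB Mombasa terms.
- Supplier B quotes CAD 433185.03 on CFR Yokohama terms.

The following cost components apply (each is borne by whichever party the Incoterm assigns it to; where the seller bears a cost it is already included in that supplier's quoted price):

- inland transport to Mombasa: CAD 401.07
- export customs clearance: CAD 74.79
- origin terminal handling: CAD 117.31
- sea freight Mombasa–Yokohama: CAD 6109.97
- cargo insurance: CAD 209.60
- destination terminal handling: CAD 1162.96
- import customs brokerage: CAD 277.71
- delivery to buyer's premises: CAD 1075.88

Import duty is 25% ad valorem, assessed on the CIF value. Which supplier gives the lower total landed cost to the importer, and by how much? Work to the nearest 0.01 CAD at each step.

Supplier A (FOB):
CIF value = FOB price + freight + insurance = 394899.65 + 6109.97 + 209.60 = 401219.22
Import duty = 401219.22 × 25% = 100304.81
Buyer bears (A): 6109.97 + 209.60 + 1162.96 + 277.71 + 1075.88 = 8836.12
Landed cost (A) = invoice 394899.65 + 8836.12 + duty 100304.81 = 504040.58
Supplier B (CFR):
CIF value = CFR price + insurance = 433185.03 + 209.60 = 433394.63
Import duty = 433394.63 × 25% = 108348.66
Buyer bears (B): 209.60 + 1162.96 + 277.71 + 1075.88 = 2726.15
Landed cost (B) = invoice 433185.03 + 2726.15 + duty 108348.66 = 544259.84
Difference = |504040.58 − 544259.84| = 40219.26

Supplier A is cheaper by CAD 40219.26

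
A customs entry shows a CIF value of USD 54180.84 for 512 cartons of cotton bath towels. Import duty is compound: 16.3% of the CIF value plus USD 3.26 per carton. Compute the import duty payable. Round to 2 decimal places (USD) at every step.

Import duty: USD 10500.60

Ad valorem component: 54180.84 × 16.3% = 8831.48
Specific component: 512 × 3.26 = 1669.12
Import duty = 8831.48 + 1669.12 = 10500.60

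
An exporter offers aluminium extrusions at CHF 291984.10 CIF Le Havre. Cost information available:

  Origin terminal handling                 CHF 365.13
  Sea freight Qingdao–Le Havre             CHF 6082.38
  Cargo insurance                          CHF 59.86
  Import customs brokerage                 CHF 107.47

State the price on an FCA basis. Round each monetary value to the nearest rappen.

FCA price: CHF 285476.73

Not relevant to the conversion: brokerage — on the buyer under both terms; not part of either seller's price.
From CIF to FCA, the seller no longer bears: origin terminal, freight, insurance.
FCA price = 291984.10 − 365.13 − 6082.38 − 59.86 = 285476.73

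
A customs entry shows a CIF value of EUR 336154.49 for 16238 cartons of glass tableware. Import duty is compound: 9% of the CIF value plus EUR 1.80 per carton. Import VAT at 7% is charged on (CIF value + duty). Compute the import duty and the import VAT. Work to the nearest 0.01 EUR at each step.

Ad valorem component: 336154.49 × 9% = 30253.90
Specific component: 16238 × 1.80 = 29228.40
Import duty = 30253.90 + 29228.40 = 59482.30
VAT base = CIF + duty = 336154.49 + 59482.30 = 395636.79
Import VAT = 395636.79 × 7% = 27694.58

Import duty: EUR 59482.30; import VAT: EUR 27694.58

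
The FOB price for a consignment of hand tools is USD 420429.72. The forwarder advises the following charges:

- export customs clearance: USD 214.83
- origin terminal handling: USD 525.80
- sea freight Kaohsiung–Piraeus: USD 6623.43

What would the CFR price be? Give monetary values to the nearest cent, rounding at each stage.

CFR price: USD 427053.15

Not relevant to the conversion: origin terminal, export clearance — on the seller under both FOB and CFR; already in the FOB price and stays in the CFR price.
From FOB to CFR, the seller additionally bears: freight.
CFR price = 420429.72 + 6623.43 = 427053.15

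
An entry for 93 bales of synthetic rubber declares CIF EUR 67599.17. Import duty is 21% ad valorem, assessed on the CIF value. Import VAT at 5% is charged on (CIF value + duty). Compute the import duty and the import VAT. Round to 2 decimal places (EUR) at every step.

Import duty: EUR 14195.83; import VAT: EUR 4089.75

Import duty = 67599.17 × 21% = 14195.83
VAT base = CIF + duty = 67599.17 + 14195.83 = 81795.00
Import VAT = 81795.00 × 5% = 4089.75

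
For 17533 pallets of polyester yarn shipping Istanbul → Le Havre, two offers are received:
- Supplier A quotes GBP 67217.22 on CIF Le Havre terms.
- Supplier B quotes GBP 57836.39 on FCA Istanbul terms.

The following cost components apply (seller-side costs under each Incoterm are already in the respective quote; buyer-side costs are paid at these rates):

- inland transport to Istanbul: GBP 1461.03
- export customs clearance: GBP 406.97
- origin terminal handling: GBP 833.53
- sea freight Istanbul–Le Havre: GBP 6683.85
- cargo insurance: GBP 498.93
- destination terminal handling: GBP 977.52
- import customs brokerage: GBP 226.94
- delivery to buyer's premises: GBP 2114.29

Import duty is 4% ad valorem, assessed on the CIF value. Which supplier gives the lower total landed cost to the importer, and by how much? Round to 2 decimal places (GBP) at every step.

Supplier B is cheaper by GBP 1419.10

Supplier A (CIF):
The CIF price already equals the CIF value: 67217.22
Import duty = 67217.22 × 4% = 2688.69
Buyer bears (A): 977.52 + 226.94 + 2114.29 = 3318.75
Landed cost (A) = invoice 67217.22 + 3318.75 + duty 2688.69 = 73224.66
Supplier B (FCA):
CIF value = FCA price + origin terminal + freight + insurance = 57836.39 + 833.53 + 6683.85 + 498.93 = 65852.70
Import duty = 65852.70 × 4% = 2634.11
Buyer bears (B): 833.53 + 6683.85 + 498.93 + 977.52 + 226.94 + 2114.29 = 11335.06
Landed cost (B) = invoice 57836.39 + 11335.06 + duty 2634.11 = 71805.56
Difference = |73224.66 − 71805.56| = 1419.10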